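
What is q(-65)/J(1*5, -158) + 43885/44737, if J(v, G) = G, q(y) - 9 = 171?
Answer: -559415/3534223 ≈ -0.15829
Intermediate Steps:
q(y) = 180 (q(y) = 9 + 171 = 180)
q(-65)/J(1*5, -158) + 43885/44737 = 180/(-158) + 43885/44737 = 180*(-1/158) + 43885*(1/44737) = -90/79 + 43885/44737 = -559415/3534223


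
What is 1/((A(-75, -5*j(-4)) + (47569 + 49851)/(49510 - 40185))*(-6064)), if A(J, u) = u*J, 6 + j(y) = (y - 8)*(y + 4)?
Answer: 1865/25327909024 ≈ 7.3634e-8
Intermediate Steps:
j(y) = -6 + (-8 + y)*(4 + y) (j(y) = -6 + (y - 8)*(y + 4) = -6 + (-8 + y)*(4 + y))
A(J, u) = J*u
1/((A(-75, -5*j(-4)) + (47569 + 49851)/(49510 - 40185))*(-6064)) = 1/((-(-375)*(-38 + (-4)² - 4*(-4)) + (47569 + 49851)/(49510 - 40185))*(-6064)) = -1/6064/(-(-375)*(-38 + 16 + 16) + 97420/9325) = -1/6064/(-(-375)*(-6) + 97420*(1/9325)) = -1/6064/(-75*30 + 19484/1865) = -1/6064/(-2250 + 19484/1865) = -1/6064/(-4176766/1865) = -1865/4176766*(-1/6064) = 1865/25327909024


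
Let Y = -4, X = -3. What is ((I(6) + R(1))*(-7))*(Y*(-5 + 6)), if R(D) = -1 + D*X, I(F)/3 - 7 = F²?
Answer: 3500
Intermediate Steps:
I(F) = 21 + 3*F²
R(D) = -1 - 3*D (R(D) = -1 + D*(-3) = -1 - 3*D)
((I(6) + R(1))*(-7))*(Y*(-5 + 6)) = (((21 + 3*6²) + (-1 - 3*1))*(-7))*(-4*(-5 + 6)) = (((21 + 3*36) + (-1 - 3))*(-7))*(-4*1) = (((21 + 108) - 4)*(-7))*(-4) = ((129 - 4)*(-7))*(-4) = (125*(-7))*(-4) = -875*(-4) = 3500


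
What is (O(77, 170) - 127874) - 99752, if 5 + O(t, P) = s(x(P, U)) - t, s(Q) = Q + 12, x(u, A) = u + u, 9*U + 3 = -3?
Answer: -227356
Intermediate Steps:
U = -⅔ (U = -⅓ + (⅑)*(-3) = -⅓ - ⅓ = -⅔ ≈ -0.66667)
x(u, A) = 2*u
s(Q) = 12 + Q
O(t, P) = 7 - t + 2*P (O(t, P) = -5 + ((12 + 2*P) - t) = -5 + (12 - t + 2*P) = 7 - t + 2*P)
(O(77, 170) - 127874) - 99752 = ((7 - 1*77 + 2*170) - 127874) - 99752 = ((7 - 77 + 340) - 127874) - 99752 = (270 - 127874) - 99752 = -127604 - 99752 = -227356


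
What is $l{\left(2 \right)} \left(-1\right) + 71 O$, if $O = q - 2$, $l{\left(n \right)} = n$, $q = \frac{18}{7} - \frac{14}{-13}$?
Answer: $\frac{10468}{91} \approx 115.03$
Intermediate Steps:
$q = \frac{332}{91}$ ($q = 18 \cdot \frac{1}{7} - - \frac{14}{13} = \frac{18}{7} + \frac{14}{13} = \frac{332}{91} \approx 3.6483$)
$O = \frac{150}{91}$ ($O = \frac{332}{91} - 2 = \frac{150}{91} \approx 1.6484$)
$l{\left(2 \right)} \left(-1\right) + 71 O = 2 \left(-1\right) + 71 \cdot \frac{150}{91} = -2 + \frac{10650}{91} = \frac{10468}{91}$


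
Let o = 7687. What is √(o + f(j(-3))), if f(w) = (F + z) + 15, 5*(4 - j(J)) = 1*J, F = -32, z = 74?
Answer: 88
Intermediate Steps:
j(J) = 4 - J/5
f(w) = 57 (f(w) = (-32 + 74) + 15 = 42 + 15 = 57)
√(o + f(j(-3))) = √(7687 + 57) = √7744 = 88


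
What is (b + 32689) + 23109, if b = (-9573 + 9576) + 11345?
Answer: 67146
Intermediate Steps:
b = 11348 (b = 3 + 11345 = 11348)
(b + 32689) + 23109 = (11348 + 32689) + 23109 = 44037 + 23109 = 67146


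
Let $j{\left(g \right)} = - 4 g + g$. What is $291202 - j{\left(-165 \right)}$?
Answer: $290707$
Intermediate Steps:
$j{\left(g \right)} = - 3 g$
$291202 - j{\left(-165 \right)} = 291202 - \left(-3\right) \left(-165\right) = 291202 - 495 = 290707$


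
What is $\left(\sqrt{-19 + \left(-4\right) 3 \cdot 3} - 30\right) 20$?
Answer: $-600 + 20 i \sqrt{55} \approx -600.0 + 148.32 i$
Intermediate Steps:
$\left(\sqrt{-19 + \left(-4\right) 3 \cdot 3} - 30\right) 20 = \left(\sqrt{-19 - 36} - 30\right) 20 = \left(\sqrt{-55} - 30\right) 20 = \left(i \sqrt{55} - 30\right) 20 = \left(-30 + i \sqrt{55}\right) 20 = -600 + 20 i \sqrt{55}$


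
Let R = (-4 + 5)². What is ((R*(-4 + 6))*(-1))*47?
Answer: -94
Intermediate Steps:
R = 1 (R = 1² = 1)
((R*(-4 + 6))*(-1))*47 = ((1*(-4 + 6))*(-1))*47 = ((1*2)*(-1))*47 = (2*(-1))*47 = -2*47 = -94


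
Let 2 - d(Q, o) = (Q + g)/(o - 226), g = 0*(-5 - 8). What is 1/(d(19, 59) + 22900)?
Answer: 167/3824653 ≈ 4.3664e-5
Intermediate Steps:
g = 0 (g = 0*(-13) = 0)
d(Q, o) = 2 - Q/(-226 + o) (d(Q, o) = 2 - (Q + 0)/(o - 226) = 2 - Q/(-226 + o))
1/(d(19, 59) + 22900) = 1/((-452 - 1*19 + 2*59)/(-226 + 59) + 22900) = 1/((-452 - 19 + 118)/(-167) + 22900) = 1/(-1/167*(-353) + 22900) = 1/(353/167 + 22900) = 1/(3824653/167) = 167/3824653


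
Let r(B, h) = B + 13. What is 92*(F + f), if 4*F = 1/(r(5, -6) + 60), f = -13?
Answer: -93265/78 ≈ -1195.7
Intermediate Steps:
r(B, h) = 13 + B
F = 1/312 (F = 1/(4*((13 + 5) + 60)) = 1/(4*(18 + 60)) = (¼)/78 = (¼)*(1/78) = 1/312 ≈ 0.0032051)
92*(F + f) = 92*(1/312 - 13) = 92*(-4055/312) = -93265/78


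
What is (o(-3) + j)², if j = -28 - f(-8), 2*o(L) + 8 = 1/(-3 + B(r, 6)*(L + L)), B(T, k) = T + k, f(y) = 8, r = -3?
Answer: 2825761/1764 ≈ 1601.9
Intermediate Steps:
o(L) = -4 + 1/(2*(-3 + 6*L)) (o(L) = -4 + 1/(2*(-3 + (-3 + 6)*(L + L))) = -4 + 1/(2*(-3 + 3*(2*L))) = -4 + 1/(2*(-3 + 6*L)))
j = -36 (j = -28 - 1*8 = -28 - 8 = -36)
(o(-3) + j)² = ((25 - 48*(-3))/(6*(-1 + 2*(-3))) - 36)² = ((25 + 144)/(6*(-1 - 6)) - 36)² = ((⅙)*169/(-7) - 36)² = ((⅙)*(-⅐)*169 - 36)² = (-169/42 - 36)² = (-1681/42)² = 2825761/1764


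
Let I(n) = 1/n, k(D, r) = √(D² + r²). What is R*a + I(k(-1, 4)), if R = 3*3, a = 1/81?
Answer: ⅑ + √17/17 ≈ 0.35365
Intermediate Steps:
I(n) = 1/n
a = 1/81 ≈ 0.012346
R = 9
R*a + I(k(-1, 4)) = 9*(1/81) + 1/(√((-1)² + 4²)) = ⅑ + 1/(√(1 + 16)) = ⅑ + 1/(√17) = ⅑ + √17/17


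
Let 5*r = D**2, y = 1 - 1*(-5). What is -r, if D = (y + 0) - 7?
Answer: -1/5 ≈ -0.20000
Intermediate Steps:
y = 6 (y = 1 + 5 = 6)
D = -1 (D = (6 + 0) - 7 = 6 - 7 = -1)
r = 1/5 (r = (1/5)*(-1)**2 = (1/5)*1 = 1/5 ≈ 0.20000)
-r = -1*1/5 = -1/5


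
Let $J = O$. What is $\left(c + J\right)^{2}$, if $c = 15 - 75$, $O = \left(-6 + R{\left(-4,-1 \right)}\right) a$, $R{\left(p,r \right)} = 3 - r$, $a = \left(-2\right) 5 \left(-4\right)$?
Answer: $19600$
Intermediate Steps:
$a = 40$ ($a = \left(-10\right) \left(-4\right) = 40$)
$O = -80$ ($O = \left(-6 + \left(3 - -1\right)\right) 40 = \left(-6 + \left(3 + 1\right)\right) 40 = \left(-6 + 4\right) 40 = \left(-2\right) 40 = -80$)
$J = -80$
$c = -60$
$\left(c + J\right)^{2} = \left(-60 - 80\right)^{2} = \left(-140\right)^{2} = 19600$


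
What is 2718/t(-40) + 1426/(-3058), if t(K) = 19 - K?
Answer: 4113755/90211 ≈ 45.602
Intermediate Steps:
2718/t(-40) + 1426/(-3058) = 2718/(19 - 1*(-40)) + 1426/(-3058) = 2718/(19 + 40) + 1426*(-1/3058) = 2718/59 - 713/1529 = 4113755/90211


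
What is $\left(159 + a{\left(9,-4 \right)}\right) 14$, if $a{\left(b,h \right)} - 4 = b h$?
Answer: $1778$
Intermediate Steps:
$a{\left(b,h \right)} = 4 + b h$
$\left(159 + a{\left(9,-4 \right)}\right) 14 = \left(159 + \left(4 + 9 \left(-4\right)\right)\right) 14 = \left(159 + \left(4 - 36\right)\right) 14 = \left(159 - 32\right) 14 = 127 \cdot 14 = 1778$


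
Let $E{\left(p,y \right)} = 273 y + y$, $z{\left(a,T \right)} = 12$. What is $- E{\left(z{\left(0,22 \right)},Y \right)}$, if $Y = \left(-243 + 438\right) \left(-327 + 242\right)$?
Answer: $4541550$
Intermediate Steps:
$Y = -16575$ ($Y = 195 \left(-85\right) = -16575$)
$E{\left(p,y \right)} = 274 y$
$- E{\left(z{\left(0,22 \right)},Y \right)} = - 274 \left(-16575\right) = \left(-1\right) \left(-4541550\right) = 4541550$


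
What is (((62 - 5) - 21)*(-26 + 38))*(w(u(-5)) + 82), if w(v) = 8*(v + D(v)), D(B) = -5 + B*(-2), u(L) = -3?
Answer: 28512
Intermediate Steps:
D(B) = -5 - 2*B
w(v) = -40 - 8*v (w(v) = 8*(v + (-5 - 2*v)) = 8*(-5 - v) = -40 - 8*v)
(((62 - 5) - 21)*(-26 + 38))*(w(u(-5)) + 82) = (((62 - 5) - 21)*(-26 + 38))*((-40 - 8*(-3)) + 82) = ((57 - 21)*12)*((-40 + 24) + 82) = (36*12)*(-16 + 82) = 432*66 = 28512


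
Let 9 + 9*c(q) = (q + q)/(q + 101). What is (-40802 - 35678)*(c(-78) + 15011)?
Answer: -79205594240/69 ≈ -1.1479e+9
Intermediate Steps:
c(q) = -1 + 2*q/(9*(101 + q)) (c(q) = -1 + ((q + q)/(q + 101))/9 = -1 + ((2*q)/(101 + q))/9 = -1 + (2*q/(101 + q))/9 = -1 + 2*q/(9*(101 + q)))
(-40802 - 35678)*(c(-78) + 15011) = (-40802 - 35678)*((-909 - 7*(-78))/(9*(101 - 78)) + 15011) = -76480*((⅑)*(-909 + 546)/23 + 15011) = -76480*((⅑)*(1/23)*(-363) + 15011) = -76480*(-121/69 + 15011) = -76480*1035638/69 = -79205594240/69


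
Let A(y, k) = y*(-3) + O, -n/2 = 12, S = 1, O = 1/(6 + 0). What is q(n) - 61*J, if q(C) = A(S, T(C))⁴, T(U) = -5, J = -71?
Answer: 5696497/1296 ≈ 4395.4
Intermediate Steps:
O = ⅙ (O = 1/6 = ⅙ ≈ 0.16667)
n = -24 (n = -2*12 = -24)
A(y, k) = ⅙ - 3*y (A(y, k) = y*(-3) + ⅙ = -3*y + ⅙ = ⅙ - 3*y)
q(C) = 83521/1296 (q(C) = (⅙ - 3*1)⁴ = (⅙ - 3)⁴ = (-17/6)⁴ = 83521/1296)
q(n) - 61*J = 83521/1296 - 61*(-71) = 83521/1296 + 4331 = 5696497/1296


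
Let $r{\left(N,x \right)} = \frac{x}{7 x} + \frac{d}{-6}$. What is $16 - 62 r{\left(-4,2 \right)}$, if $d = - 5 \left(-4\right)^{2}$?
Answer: $- \frac{17210}{21} \approx -819.52$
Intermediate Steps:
$d = -80$ ($d = \left(-5\right) 16 = -80$)
$r{\left(N,x \right)} = \frac{283}{21}$ ($r{\left(N,x \right)} = \frac{x}{7 x} - \frac{80}{-6} = x \frac{1}{7 x} - - \frac{40}{3} = \frac{1}{7} + \frac{40}{3} = \frac{283}{21}$)
$16 - 62 r{\left(-4,2 \right)} = 16 - \frac{17546}{21} = - \frac{17210}{21}$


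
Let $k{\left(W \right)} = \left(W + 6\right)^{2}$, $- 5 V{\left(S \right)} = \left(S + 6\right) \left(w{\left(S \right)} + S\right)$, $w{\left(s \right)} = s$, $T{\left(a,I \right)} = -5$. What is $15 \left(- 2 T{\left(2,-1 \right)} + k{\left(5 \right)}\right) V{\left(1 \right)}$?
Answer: $-5502$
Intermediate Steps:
$V{\left(S \right)} = - \frac{2 S \left(6 + S\right)}{5}$ ($V{\left(S \right)} = - \frac{\left(S + 6\right) \left(S + S\right)}{5} = - \frac{\left(6 + S\right) 2 S}{5} = - \frac{2 S \left(6 + S\right)}{5}$)
$k{\left(W \right)} = \left(6 + W\right)^{2}$
$15 \left(- 2 T{\left(2,-1 \right)} + k{\left(5 \right)}\right) V{\left(1 \right)} = 15 \left(\left(-2\right) \left(-5\right) + \left(6 + 5\right)^{2}\right) \frac{2}{5} \cdot 1 \left(-6 - 1\right) = 15 \left(10 + 11^{2}\right) \frac{2}{5} \cdot 1 \left(-6 - 1\right) = 15 \left(10 + 121\right) \frac{2}{5} \cdot 1 \left(-7\right) = 15 \cdot 131 \left(- \frac{14}{5}\right) = 1965 \left(- \frac{14}{5}\right) = -5502$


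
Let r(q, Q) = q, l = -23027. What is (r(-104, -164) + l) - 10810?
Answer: -33941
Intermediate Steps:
(r(-104, -164) + l) - 10810 = (-104 - 23027) - 10810 = -23131 - 10810 = -33941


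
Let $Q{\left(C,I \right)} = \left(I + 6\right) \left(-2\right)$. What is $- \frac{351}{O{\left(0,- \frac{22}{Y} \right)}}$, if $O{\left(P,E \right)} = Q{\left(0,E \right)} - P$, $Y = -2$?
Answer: $\frac{351}{34} \approx 10.324$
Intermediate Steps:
$Q{\left(C,I \right)} = -12 - 2 I$ ($Q{\left(C,I \right)} = \left(6 + I\right) \left(-2\right) = -12 - 2 I$)
$O{\left(P,E \right)} = -12 - P - 2 E$ ($O{\left(P,E \right)} = \left(-12 - 2 E\right) - P = -12 - P - 2 E$)
$- \frac{351}{O{\left(0,- \frac{22}{Y} \right)}} = - \frac{351}{-12 - 0 - 2 \left(- \frac{22}{-2}\right)} = - \frac{351}{-12 + 0 - 2 \left(\left(-22\right) \left(- \frac{1}{2}\right)\right)} = - \frac{351}{-12 + 0 - 22} = - \frac{351}{-34} = \left(-351\right) \left(- \frac{1}{34}\right) = \frac{351}{34}$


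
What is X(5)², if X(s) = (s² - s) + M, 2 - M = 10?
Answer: 144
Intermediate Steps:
M = -8 (M = 2 - 1*10 = 2 - 10 = -8)
X(s) = -8 + s² - s (X(s) = (s² - s) - 8 = -8 + s² - s)
X(5)² = (-8 + 5² - 1*5)² = (-8 + 25 - 5)² = 12² = 144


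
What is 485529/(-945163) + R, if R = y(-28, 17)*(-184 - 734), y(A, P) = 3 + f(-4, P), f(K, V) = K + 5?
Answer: -3471124065/945163 ≈ -3672.5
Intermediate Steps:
f(K, V) = 5 + K
y(A, P) = 4 (y(A, P) = 3 + (5 - 4) = 3 + 1 = 4)
R = -3672 (R = 4*(-184 - 734) = 4*(-918) = -3672)
485529/(-945163) + R = 485529/(-945163) - 3672 = 485529*(-1/945163) - 3672 = -485529/945163 - 3672 = -3471124065/945163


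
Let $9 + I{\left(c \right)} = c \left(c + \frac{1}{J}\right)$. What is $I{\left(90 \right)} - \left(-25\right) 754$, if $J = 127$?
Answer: $\frac{3421597}{127} \approx 26942.0$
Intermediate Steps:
$I{\left(c \right)} = -9 + c \left(\frac{1}{127} + c\right)$ ($I{\left(c \right)} = -9 + c \left(c + \frac{1}{127}\right) = -9 + c \left(\frac{1}{127} + c\right)$)
$I{\left(90 \right)} - \left(-25\right) 754 = \left(-9 + 90^{2} + \frac{1}{127} \cdot 90\right) - \left(-25\right) 754 = \left(-9 + 8100 + \frac{90}{127}\right) - -18850 = \frac{1027647}{127} + 18850 = \frac{3421597}{127}$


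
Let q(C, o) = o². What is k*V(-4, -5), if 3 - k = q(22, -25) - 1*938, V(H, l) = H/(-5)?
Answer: 1264/5 ≈ 252.80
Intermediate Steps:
V(H, l) = -H/5 (V(H, l) = H*(-⅕) = -H/5)
k = 316 (k = 3 - ((-25)² - 1*938) = 3 - (625 - 938) = 3 - 1*(-313) = 3 + 313 = 316)
k*V(-4, -5) = 316*(-⅕*(-4)) = 316*(⅘) = 1264/5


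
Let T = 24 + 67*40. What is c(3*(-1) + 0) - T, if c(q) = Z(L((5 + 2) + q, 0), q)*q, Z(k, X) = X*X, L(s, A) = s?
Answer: -2731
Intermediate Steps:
T = 2704 (T = 24 + 2680 = 2704)
Z(k, X) = X²
c(q) = q³ (c(q) = q²*q = q³)
c(3*(-1) + 0) - T = (3*(-1) + 0)³ - 1*2704 = (-3 + 0)³ - 2704 = (-3)³ - 2704 = -27 - 2704 = -2731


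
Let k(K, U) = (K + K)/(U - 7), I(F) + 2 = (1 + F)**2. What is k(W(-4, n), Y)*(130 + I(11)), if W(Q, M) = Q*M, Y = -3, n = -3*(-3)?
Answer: 9792/5 ≈ 1958.4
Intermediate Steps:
I(F) = -2 + (1 + F)**2
n = 9
W(Q, M) = M*Q
k(K, U) = 2*K/(-7 + U) (k(K, U) = (2*K)/(-7 + U) = 2*K/(-7 + U))
k(W(-4, n), Y)*(130 + I(11)) = (2*(9*(-4))/(-7 - 3))*(130 + (-2 + (1 + 11)**2)) = (2*(-36)/(-10))*(130 + (-2 + 12**2)) = (2*(-36)*(-1/10))*(130 + (-2 + 144)) = 36*(130 + 142)/5 = (36/5)*272 = 9792/5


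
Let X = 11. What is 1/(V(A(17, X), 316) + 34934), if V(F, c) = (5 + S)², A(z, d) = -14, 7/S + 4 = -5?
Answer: 81/2831098 ≈ 2.8611e-5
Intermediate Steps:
S = -7/9 (S = 7/(-4 - 5) = 7/(-9) = 7*(-⅑) = -7/9 ≈ -0.77778)
V(F, c) = 1444/81 (V(F, c) = (5 - 7/9)² = (38/9)² = 1444/81)
1/(V(A(17, X), 316) + 34934) = 1/(1444/81 + 34934) = 1/(2831098/81) = 81/2831098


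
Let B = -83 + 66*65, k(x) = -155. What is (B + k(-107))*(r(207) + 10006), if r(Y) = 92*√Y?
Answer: 40544312 + 1118352*√23 ≈ 4.5908e+7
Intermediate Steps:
B = 4207 (B = -83 + 4290 = 4207)
(B + k(-107))*(r(207) + 10006) = (4207 - 155)*(92*√207 + 10006) = 4052*(92*(3*√23) + 10006) = 4052*(276*√23 + 10006) = 4052*(10006 + 276*√23) = 40544312 + 1118352*√23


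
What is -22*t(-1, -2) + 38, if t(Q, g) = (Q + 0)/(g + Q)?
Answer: 92/3 ≈ 30.667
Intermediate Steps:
t(Q, g) = Q/(Q + g)
-22*t(-1, -2) + 38 = -(-22)/(-1 - 2) + 38 = -(-22)/(-3) + 38 = -(-22)*(-1)/3 + 38 = -22*⅓ + 38 = -22/3 + 38 = 92/3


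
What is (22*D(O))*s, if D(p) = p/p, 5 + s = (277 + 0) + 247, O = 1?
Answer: 11418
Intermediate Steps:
s = 519 (s = -5 + ((277 + 0) + 247) = -5 + (277 + 247) = -5 + 524 = 519)
D(p) = 1
(22*D(O))*s = (22*1)*519 = 22*519 = 11418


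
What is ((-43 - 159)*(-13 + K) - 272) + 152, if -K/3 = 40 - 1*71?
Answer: -16280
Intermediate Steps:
K = 93 (K = -3*(40 - 1*71) = -3*(40 - 71) = -3*(-31) = 93)
((-43 - 159)*(-13 + K) - 272) + 152 = ((-43 - 159)*(-13 + 93) - 272) + 152 = (-202*80 - 272) + 152 = (-16160 - 272) + 152 = -16432 + 152 = -16280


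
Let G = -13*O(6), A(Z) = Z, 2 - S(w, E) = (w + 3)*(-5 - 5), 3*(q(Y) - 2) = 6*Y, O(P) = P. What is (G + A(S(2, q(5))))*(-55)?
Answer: 1430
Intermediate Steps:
q(Y) = 2 + 2*Y (q(Y) = 2 + (6*Y)/3 = 2 + 2*Y)
S(w, E) = 32 + 10*w (S(w, E) = 2 - (w + 3)*(-5 - 5) = 2 - (3 + w)*(-10) = 2 - (-30 - 10*w) = 2 + (30 + 10*w) = 32 + 10*w)
G = -78 (G = -13*6 = -78)
(G + A(S(2, q(5))))*(-55) = (-78 + (32 + 10*2))*(-55) = (-78 + (32 + 20))*(-55) = (-78 + 52)*(-55) = -26*(-55) = 1430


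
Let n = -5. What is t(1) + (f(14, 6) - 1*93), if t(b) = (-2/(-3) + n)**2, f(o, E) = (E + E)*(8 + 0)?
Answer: 196/9 ≈ 21.778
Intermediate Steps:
f(o, E) = 16*E (f(o, E) = (2*E)*8 = 16*E)
t(b) = 169/9 (t(b) = (-2/(-3) - 5)**2 = (-2*(-1/3) - 5)**2 = (2/3 - 5)**2 = (-13/3)**2 = 169/9)
t(1) + (f(14, 6) - 1*93) = 169/9 + (16*6 - 1*93) = 169/9 + (96 - 93) = 169/9 + 3 = 196/9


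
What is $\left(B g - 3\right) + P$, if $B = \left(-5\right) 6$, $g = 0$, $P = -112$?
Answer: $-115$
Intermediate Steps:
$B = -30$
$\left(B g - 3\right) + P = \left(\left(-30\right) 0 - 3\right) - 112 = \left(0 - 3\right) - 112 = -3 - 112 = -115$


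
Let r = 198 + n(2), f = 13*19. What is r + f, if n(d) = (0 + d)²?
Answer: 449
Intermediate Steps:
n(d) = d²
f = 247
r = 202 (r = 198 + 2² = 198 + 4 = 202)
r + f = 202 + 247 = 449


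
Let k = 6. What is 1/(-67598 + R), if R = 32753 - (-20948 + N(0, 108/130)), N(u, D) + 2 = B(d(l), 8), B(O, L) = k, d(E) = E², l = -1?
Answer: -1/13901 ≈ -7.1937e-5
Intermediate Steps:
B(O, L) = 6
N(u, D) = 4 (N(u, D) = -2 + 6 = 4)
R = 53697 (R = 32753 - (-20948 + 4) = 32753 - 1*(-20944) = 32753 + 20944 = 53697)
1/(-67598 + R) = 1/(-67598 + 53697) = 1/(-13901) = -1/13901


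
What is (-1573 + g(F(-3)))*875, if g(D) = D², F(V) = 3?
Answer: -1368500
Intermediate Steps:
(-1573 + g(F(-3)))*875 = (-1573 + 3²)*875 = (-1573 + 9)*875 = -1564*875 = -1368500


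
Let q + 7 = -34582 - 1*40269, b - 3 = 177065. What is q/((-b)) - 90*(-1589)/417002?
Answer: 14134607599/18459427534 ≈ 0.76571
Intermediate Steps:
b = 177068 (b = 3 + 177065 = 177068)
q = -74858 (q = -7 + (-34582 - 1*40269) = -7 + (-34582 - 40269) = -7 - 74851 = -74858)
q/((-b)) - 90*(-1589)/417002 = -74858/((-1*177068)) - 90*(-1589)/417002 = -74858/(-177068) + 143010*(1/417002) = -74858*(-1/177068) + 71505/208501 = 37429/88534 + 71505/208501 = 14134607599/18459427534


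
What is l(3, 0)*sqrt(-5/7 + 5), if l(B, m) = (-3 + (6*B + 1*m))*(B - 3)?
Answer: 0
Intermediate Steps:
l(B, m) = (-3 + B)*(-3 + m + 6*B) (l(B, m) = (-3 + (6*B + m))*(-3 + B) = (-3 + (m + 6*B))*(-3 + B) = (-3 + m + 6*B)*(-3 + B) = (-3 + B)*(-3 + m + 6*B))
l(3, 0)*sqrt(-5/7 + 5) = (9 - 21*3 - 3*0 + 6*3**2 + 3*0)*sqrt(-5/7 + 5) = (9 - 63 + 0 + 6*9 + 0)*sqrt(-5*1/7 + 5) = (9 - 63 + 0 + 54 + 0)*sqrt(-5/7 + 5) = 0*sqrt(30/7) = 0*(sqrt(210)/7) = 0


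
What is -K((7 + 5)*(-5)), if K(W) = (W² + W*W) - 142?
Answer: -7058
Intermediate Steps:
K(W) = -142 + 2*W² (K(W) = (W² + W²) - 142 = 2*W² - 142 = -142 + 2*W²)
-K((7 + 5)*(-5)) = -(-142 + 2*((7 + 5)*(-5))²) = -(-142 + 2*(12*(-5))²) = -(-142 + 2*(-60)²) = -(-142 + 2*3600) = -(-142 + 7200) = -1*7058 = -7058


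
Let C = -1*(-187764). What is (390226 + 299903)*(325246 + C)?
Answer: 354043078290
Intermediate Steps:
C = 187764
(390226 + 299903)*(325246 + C) = (390226 + 299903)*(325246 + 187764) = 690129*513010 = 354043078290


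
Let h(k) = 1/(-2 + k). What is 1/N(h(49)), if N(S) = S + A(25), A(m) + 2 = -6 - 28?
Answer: -47/1691 ≈ -0.027794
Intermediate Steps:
A(m) = -36 (A(m) = -2 + (-6 - 28) = -2 - 34 = -36)
N(S) = -36 + S (N(S) = S - 36 = -36 + S)
1/N(h(49)) = 1/(-36 + 1/(-2 + 49)) = 1/(-36 + 1/47) = 1/(-1691/47) = -47/1691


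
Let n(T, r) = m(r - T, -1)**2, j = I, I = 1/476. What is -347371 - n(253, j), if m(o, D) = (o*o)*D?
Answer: -210345047504175657137/51336683776 ≈ -4.0974e+9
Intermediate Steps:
I = 1/476 ≈ 0.0021008
j = 1/476 ≈ 0.0021008
m(o, D) = D*o**2 (m(o, D) = o**2*D = D*o**2)
n(T, r) = (r - T)**4 (n(T, r) = (-(r - T)**2)**2 = (r - T)**4)
-347371 - n(253, j) = -347371 - (253 - 1*1/476)**4 = -347371 - (253 - 1/476)**4 = -347371 - (120427/476)**4 = -347371 - 1*210327214628995704241/51336683776 = -347371 - 210327214628995704241/51336683776 = -210345047504175657137/51336683776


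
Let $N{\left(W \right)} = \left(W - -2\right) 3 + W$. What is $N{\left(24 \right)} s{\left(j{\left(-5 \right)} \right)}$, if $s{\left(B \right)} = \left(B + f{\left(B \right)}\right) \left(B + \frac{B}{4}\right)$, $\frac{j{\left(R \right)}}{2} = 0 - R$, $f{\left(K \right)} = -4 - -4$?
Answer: $12750$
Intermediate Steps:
$f{\left(K \right)} = 0$ ($f{\left(K \right)} = -4 + 4 = 0$)
$j{\left(R \right)} = - 2 R$ ($j{\left(R \right)} = 2 \left(0 - R\right) = 2 \left(- R\right) = - 2 R$)
$s{\left(B \right)} = \frac{5 B^{2}}{4}$ ($s{\left(B \right)} = \left(B + 0\right) \left(B + \frac{B}{4}\right) = B \left(B + B \frac{1}{4}\right) = B \left(B + \frac{B}{4}\right) = B \frac{5 B}{4} = \frac{5 B^{2}}{4}$)
$N{\left(W \right)} = 6 + 4 W$ ($N{\left(W \right)} = \left(W + 2\right) 3 + W = \left(2 + W\right) 3 + W = \left(6 + 3 W\right) + W = 6 + 4 W$)
$N{\left(24 \right)} s{\left(j{\left(-5 \right)} \right)} = \left(6 + 4 \cdot 24\right) \frac{5 \left(\left(-2\right) \left(-5\right)\right)^{2}}{4} = \left(6 + 96\right) \frac{5 \cdot 10^{2}}{4} = 102 \cdot \frac{5}{4} \cdot 100 = 102 \cdot 125 = 12750$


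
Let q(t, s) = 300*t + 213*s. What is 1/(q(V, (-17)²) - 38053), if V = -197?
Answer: -1/35596 ≈ -2.8093e-5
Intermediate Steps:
q(t, s) = 213*s + 300*t
1/(q(V, (-17)²) - 38053) = 1/((213*(-17)² + 300*(-197)) - 38053) = 1/((213*289 - 59100) - 38053) = 1/((61557 - 59100) - 38053) = 1/(2457 - 38053) = 1/(-35596) = -1/35596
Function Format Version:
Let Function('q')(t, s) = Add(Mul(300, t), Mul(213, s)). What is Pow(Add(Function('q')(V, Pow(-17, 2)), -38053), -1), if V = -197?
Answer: Rational(-1, 35596) ≈ -2.8093e-5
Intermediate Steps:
Function('q')(t, s) = Add(Mul(213, s), Mul(300, t))
Pow(Add(Function('q')(V, Pow(-17, 2)), -38053), -1) = Pow(Add(Add(Mul(213, Pow(-17, 2)), Mul(300, -197)), -38053), -1) = Pow(Add(Add(Mul(213, 289), -59100), -38053), -1) = Pow(Add(Add(61557, -59100), -38053), -1) = Pow(Add(2457, -38053), -1) = Pow(-35596, -1) = Rational(-1, 35596)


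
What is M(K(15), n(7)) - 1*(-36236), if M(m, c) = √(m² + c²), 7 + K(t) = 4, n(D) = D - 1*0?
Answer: 36236 + √58 ≈ 36244.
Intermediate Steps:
n(D) = D (n(D) = D + 0 = D)
K(t) = -3 (K(t) = -7 + 4 = -3)
M(m, c) = √(c² + m²)
M(K(15), n(7)) - 1*(-36236) = √(7² + (-3)²) - 1*(-36236) = √(49 + 9) + 36236 = √58 + 36236 = 36236 + √58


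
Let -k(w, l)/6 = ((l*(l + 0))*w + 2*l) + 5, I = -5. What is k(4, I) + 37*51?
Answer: 1317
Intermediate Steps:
k(w, l) = -30 - 12*l - 6*w*l² (k(w, l) = -6*(((l*(l + 0))*w + 2*l) + 5) = -6*(((l*l)*w + 2*l) + 5) = -6*((l²*w + 2*l) + 5) = -6*((w*l² + 2*l) + 5) = -6*((2*l + w*l²) + 5) = -6*(5 + 2*l + w*l²) = -30 - 12*l - 6*w*l²)
k(4, I) + 37*51 = (-30 - 12*(-5) - 6*4*(-5)²) + 37*51 = (-30 + 60 - 6*4*25) + 1887 = (-30 + 60 - 600) + 1887 = -570 + 1887 = 1317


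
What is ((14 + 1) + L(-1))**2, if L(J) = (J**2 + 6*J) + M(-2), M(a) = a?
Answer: 64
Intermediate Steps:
L(J) = -2 + J**2 + 6*J (L(J) = (J**2 + 6*J) - 2 = -2 + J**2 + 6*J)
((14 + 1) + L(-1))**2 = ((14 + 1) + (-2 + (-1)**2 + 6*(-1)))**2 = (15 + (-2 + 1 - 6))**2 = (15 - 7)**2 = 8**2 = 64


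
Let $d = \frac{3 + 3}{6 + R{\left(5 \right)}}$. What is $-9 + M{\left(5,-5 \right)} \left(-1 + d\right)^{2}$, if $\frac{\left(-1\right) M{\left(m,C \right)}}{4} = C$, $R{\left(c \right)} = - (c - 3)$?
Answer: $-4$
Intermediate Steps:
$R{\left(c \right)} = 3 - c$ ($R{\left(c \right)} = - (-3 + c) = 3 - c$)
$M{\left(m,C \right)} = - 4 C$
$d = \frac{3}{2}$ ($d = \frac{3 + 3}{6 + \left(3 - 5\right)} = \frac{6}{6 + \left(3 - 5\right)} = \frac{6}{6 - 2} = \frac{6}{4} = 6 \cdot \frac{1}{4} = \frac{3}{2} \approx 1.5$)
$-9 + M{\left(5,-5 \right)} \left(-1 + d\right)^{2} = -9 + \left(-4\right) \left(-5\right) \left(-1 + \frac{3}{2}\right)^{2} = -9 + \frac{20}{4} = -9 + 20 \cdot \frac{1}{4} = -9 + 5 = -4$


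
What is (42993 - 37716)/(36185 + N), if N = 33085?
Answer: 1759/23090 ≈ 0.076180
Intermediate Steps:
(42993 - 37716)/(36185 + N) = (42993 - 37716)/(36185 + 33085) = 5277/69270 = 5277*(1/69270) = 1759/23090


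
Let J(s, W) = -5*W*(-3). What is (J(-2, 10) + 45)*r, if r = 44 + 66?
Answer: 21450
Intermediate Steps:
J(s, W) = 15*W
r = 110
(J(-2, 10) + 45)*r = (15*10 + 45)*110 = (150 + 45)*110 = 195*110 = 21450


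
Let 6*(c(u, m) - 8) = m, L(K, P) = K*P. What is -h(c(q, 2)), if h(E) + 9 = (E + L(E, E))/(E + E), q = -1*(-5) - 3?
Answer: 13/3 ≈ 4.3333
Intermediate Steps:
q = 2 (q = 5 - 3 = 2)
c(u, m) = 8 + m/6
h(E) = -9 + (E + E²)/(2*E) (h(E) = -9 + (E + E*E)/(E + E) = -9 + (E + E²)/((2*E)) = -9 + (E + E²)*(1/(2*E)) = -9 + (E + E²)/(2*E))
-h(c(q, 2)) = -(-17/2 + (8 + (⅙)*2)/2) = -(-17/2 + (8 + ⅓)/2) = -(-17/2 + (½)*(25/3)) = -(-17/2 + 25/6) = -1*(-13/3) = 13/3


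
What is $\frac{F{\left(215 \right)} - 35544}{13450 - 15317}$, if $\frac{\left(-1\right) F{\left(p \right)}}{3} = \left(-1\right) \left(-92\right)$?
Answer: $\frac{35820}{1867} \approx 19.186$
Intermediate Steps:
$F{\left(p \right)} = -276$ ($F{\left(p \right)} = - 3 \left(\left(-1\right) \left(-92\right)\right) = \left(-3\right) 92 = -276$)
$\frac{F{\left(215 \right)} - 35544}{13450 - 15317} = \frac{-276 - 35544}{13450 - 15317} = - \frac{35820}{-1867} = \left(-35820\right) \left(- \frac{1}{1867}\right) = \frac{35820}{1867}$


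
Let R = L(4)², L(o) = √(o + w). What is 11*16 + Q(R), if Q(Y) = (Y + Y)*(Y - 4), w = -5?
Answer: 186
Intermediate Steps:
L(o) = √(-5 + o) (L(o) = √(o - 5) = √(-5 + o))
R = -1 (R = (√(-5 + 4))² = (√(-1))² = I² = -1)
Q(Y) = 2*Y*(-4 + Y) (Q(Y) = (2*Y)*(-4 + Y) = 2*Y*(-4 + Y))
11*16 + Q(R) = 11*16 + 2*(-1)*(-4 - 1) = 176 + 2*(-1)*(-5) = 176 + 10 = 186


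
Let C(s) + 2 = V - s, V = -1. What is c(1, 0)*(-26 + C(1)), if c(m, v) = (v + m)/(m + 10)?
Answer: -30/11 ≈ -2.7273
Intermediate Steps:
C(s) = -3 - s (C(s) = -2 + (-1 - s) = -3 - s)
c(m, v) = (m + v)/(10 + m)
c(1, 0)*(-26 + C(1)) = ((1 + 0)/(10 + 1))*(-26 + (-3 - 1*1)) = (1/11)*(-26 + (-3 - 1)) = ((1/11)*1)*(-26 - 4) = (1/11)*(-30) = -30/11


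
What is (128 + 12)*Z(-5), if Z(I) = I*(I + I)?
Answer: 7000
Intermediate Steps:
Z(I) = 2*I² (Z(I) = I*(2*I) = 2*I²)
(128 + 12)*Z(-5) = (128 + 12)*(2*(-5)²) = 140*(2*25) = 140*50 = 7000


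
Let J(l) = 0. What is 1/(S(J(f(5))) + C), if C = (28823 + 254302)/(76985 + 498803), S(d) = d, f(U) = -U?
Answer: 575788/283125 ≈ 2.0337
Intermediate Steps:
C = 283125/575788 ≈ 0.49172
1/(S(J(f(5))) + C) = 1/(0 + 283125/575788) = 1/(283125/575788) = 575788/283125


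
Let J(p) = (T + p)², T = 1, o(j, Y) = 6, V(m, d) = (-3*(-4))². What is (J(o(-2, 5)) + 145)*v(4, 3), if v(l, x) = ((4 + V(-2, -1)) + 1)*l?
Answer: 115624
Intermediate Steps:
V(m, d) = 144 (V(m, d) = 12² = 144)
v(l, x) = 149*l (v(l, x) = ((4 + 144) + 1)*l = (148 + 1)*l = 149*l)
J(p) = (1 + p)²
(J(o(-2, 5)) + 145)*v(4, 3) = ((1 + 6)² + 145)*(149*4) = (7² + 145)*596 = (49 + 145)*596 = 194*596 = 115624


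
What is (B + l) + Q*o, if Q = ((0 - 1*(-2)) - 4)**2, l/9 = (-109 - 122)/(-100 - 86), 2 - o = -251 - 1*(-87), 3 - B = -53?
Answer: 45333/62 ≈ 731.18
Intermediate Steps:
B = 56 (B = 3 - 1*(-53) = 3 + 53 = 56)
o = 166 (o = 2 - (-251 - 1*(-87)) = 2 - (-251 + 87) = 2 - 1*(-164) = 2 + 164 = 166)
l = 693/62 (l = 9*((-109 - 122)/(-100 - 86)) = 9*(-231/(-186)) = 9*(-231*(-1/186)) = 9*(77/62) = 693/62 ≈ 11.177)
Q = 4 (Q = ((0 + 2) - 4)**2 = (2 - 4)**2 = (-2)**2 = 4)
(B + l) + Q*o = (56 + 693/62) + 4*166 = 4165/62 + 664 = 45333/62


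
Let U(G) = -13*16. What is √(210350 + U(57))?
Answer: √210142 ≈ 458.41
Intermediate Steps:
U(G) = -208
√(210350 + U(57)) = √(210350 - 208) = √210142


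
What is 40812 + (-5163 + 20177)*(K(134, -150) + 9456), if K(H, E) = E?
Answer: 139761096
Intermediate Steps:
40812 + (-5163 + 20177)*(K(134, -150) + 9456) = 40812 + (-5163 + 20177)*(-150 + 9456) = 40812 + 15014*9306 = 40812 + 139720284 = 139761096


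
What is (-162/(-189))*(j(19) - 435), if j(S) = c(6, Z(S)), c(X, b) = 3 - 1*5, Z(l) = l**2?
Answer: -2622/7 ≈ -374.57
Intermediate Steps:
c(X, b) = -2 (c(X, b) = 3 - 5 = -2)
j(S) = -2
(-162/(-189))*(j(19) - 435) = (-162/(-189))*(-2 - 435) = -162*(-1/189)*(-437) = (6/7)*(-437) = -2622/7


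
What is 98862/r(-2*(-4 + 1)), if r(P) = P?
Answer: 16477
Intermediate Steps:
98862/r(-2*(-4 + 1)) = 98862/((-2*(-4 + 1))) = 98862/((-2*(-3))) = 98862/6 = 98862*(1/6) = 16477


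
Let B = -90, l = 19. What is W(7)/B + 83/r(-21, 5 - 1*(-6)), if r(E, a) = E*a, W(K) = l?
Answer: -3953/6930 ≈ -0.57042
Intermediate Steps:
W(K) = 19
W(7)/B + 83/r(-21, 5 - 1*(-6)) = 19/(-90) + 83/((-21*(5 - 1*(-6)))) = 19*(-1/90) + 83/((-21*(5 + 6))) = -19/90 + 83/((-21*11)) = -19/90 + 83/(-231) = -19/90 + 83*(-1/231) = -19/90 - 83/231 = -3953/6930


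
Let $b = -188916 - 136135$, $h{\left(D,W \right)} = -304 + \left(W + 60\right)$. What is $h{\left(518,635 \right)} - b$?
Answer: $325442$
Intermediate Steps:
$h{\left(D,W \right)} = -244 + W$ ($h{\left(D,W \right)} = -304 + \left(60 + W\right) = -244 + W$)
$b = -325051$ ($b = -188916 - 136135 = -325051$)
$h{\left(518,635 \right)} - b = \left(-244 + 635\right) - -325051 = 391 + 325051 = 325442$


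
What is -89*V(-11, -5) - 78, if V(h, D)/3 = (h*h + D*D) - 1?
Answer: -38793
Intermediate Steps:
V(h, D) = -3 + 3*D² + 3*h² (V(h, D) = 3*((h*h + D*D) - 1) = 3*((h² + D²) - 1) = 3*((D² + h²) - 1) = 3*(-1 + D² + h²) = -3 + 3*D² + 3*h²)
-89*V(-11, -5) - 78 = -89*(-3 + 3*(-5)² + 3*(-11)²) - 78 = -89*(-3 + 3*25 + 3*121) - 78 = -89*(-3 + 75 + 363) - 78 = -89*435 - 78 = -38715 - 78 = -38793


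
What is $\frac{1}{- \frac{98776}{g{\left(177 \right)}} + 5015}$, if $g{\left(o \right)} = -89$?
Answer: $\frac{89}{545111} \approx 0.00016327$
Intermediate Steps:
$\frac{1}{- \frac{98776}{g{\left(177 \right)}} + 5015} = \frac{1}{- \frac{98776}{-89} + 5015} = \frac{1}{\left(-98776\right) \left(- \frac{1}{89}\right) + 5015} = \frac{1}{\frac{98776}{89} + 5015} = \frac{1}{\frac{545111}{89}} = \frac{89}{545111}$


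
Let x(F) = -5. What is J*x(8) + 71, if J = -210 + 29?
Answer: 976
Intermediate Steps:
J = -181
J*x(8) + 71 = -181*(-5) + 71 = 905 + 71 = 976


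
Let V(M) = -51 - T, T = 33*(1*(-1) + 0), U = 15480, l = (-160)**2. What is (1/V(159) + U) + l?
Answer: 739439/18 ≈ 41080.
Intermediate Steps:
l = 25600
T = -33 (T = 33*(-1 + 0) = 33*(-1) = -33)
V(M) = -18 (V(M) = -51 - 1*(-33) = -51 + 33 = -18)
(1/V(159) + U) + l = (1/(-18) + 15480) + 25600 = (-1/18 + 15480) + 25600 = 278639/18 + 25600 = 739439/18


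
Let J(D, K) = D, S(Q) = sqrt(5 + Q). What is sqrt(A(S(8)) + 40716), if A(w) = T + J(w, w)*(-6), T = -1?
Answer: sqrt(40715 - 6*sqrt(13)) ≈ 201.73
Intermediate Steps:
A(w) = -1 - 6*w (A(w) = -1 + w*(-6) = -1 - 6*w)
sqrt(A(S(8)) + 40716) = sqrt((-1 - 6*sqrt(5 + 8)) + 40716) = sqrt((-1 - 6*sqrt(13)) + 40716) = sqrt(40715 - 6*sqrt(13))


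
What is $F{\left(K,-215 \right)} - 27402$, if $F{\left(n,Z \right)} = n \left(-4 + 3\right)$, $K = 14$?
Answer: $-27416$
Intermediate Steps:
$F{\left(n,Z \right)} = - n$ ($F{\left(n,Z \right)} = n \left(-1\right) = - n$)
$F{\left(K,-215 \right)} - 27402 = \left(-1\right) 14 - 27402 = -14 - 27402 = -27416$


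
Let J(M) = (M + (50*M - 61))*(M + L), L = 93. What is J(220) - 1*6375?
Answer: 3486392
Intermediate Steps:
J(M) = (-61 + 51*M)*(93 + M) (J(M) = (M + (50*M - 61))*(M + 93) = (M + (-61 + 50*M))*(93 + M) = (-61 + 51*M)*(93 + M))
J(220) - 1*6375 = (-5673 + 51*220**2 + 4682*220) - 1*6375 = (-5673 + 51*48400 + 1030040) - 6375 = (-5673 + 2468400 + 1030040) - 6375 = 3492767 - 6375 = 3486392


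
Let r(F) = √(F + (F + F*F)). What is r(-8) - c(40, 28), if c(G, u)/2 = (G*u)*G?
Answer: -89600 + 4*√3 ≈ -89593.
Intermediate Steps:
c(G, u) = 2*u*G² (c(G, u) = 2*((G*u)*G) = 2*(u*G²) = 2*u*G²)
r(F) = √(F² + 2*F) (r(F) = √(F + (F + F²)) = √(F² + 2*F))
r(-8) - c(40, 28) = √(-8*(2 - 8)) - 2*28*40² = √(-8*(-6)) - 2*28*1600 = √48 - 1*89600 = 4*√3 - 89600 = -89600 + 4*√3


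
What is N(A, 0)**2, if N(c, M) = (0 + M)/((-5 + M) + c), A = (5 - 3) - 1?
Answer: 0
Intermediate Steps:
A = 1 (A = 2 - 1 = 1)
N(c, M) = M/(-5 + M + c)
N(A, 0)**2 = (0/(-5 + 0 + 1))**2 = (0/(-4))**2 = (0*(-1/4))**2 = 0**2 = 0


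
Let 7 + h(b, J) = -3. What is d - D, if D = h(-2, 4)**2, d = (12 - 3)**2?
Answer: -19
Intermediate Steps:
h(b, J) = -10 (h(b, J) = -7 - 3 = -10)
d = 81 (d = 9**2 = 81)
D = 100 (D = (-10)**2 = 100)
d - D = 81 - 1*100 = 81 - 100 = -19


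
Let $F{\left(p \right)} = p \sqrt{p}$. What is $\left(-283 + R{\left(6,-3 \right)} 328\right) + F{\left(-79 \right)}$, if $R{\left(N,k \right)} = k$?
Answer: $-1267 - 79 i \sqrt{79} \approx -1267.0 - 702.17 i$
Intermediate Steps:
$F{\left(p \right)} = p^{\frac{3}{2}}$
$\left(-283 + R{\left(6,-3 \right)} 328\right) + F{\left(-79 \right)} = \left(-283 - 984\right) + \left(-79\right)^{\frac{3}{2}} = \left(-283 - 984\right) - 79 i \sqrt{79} = -1267 - 79 i \sqrt{79}$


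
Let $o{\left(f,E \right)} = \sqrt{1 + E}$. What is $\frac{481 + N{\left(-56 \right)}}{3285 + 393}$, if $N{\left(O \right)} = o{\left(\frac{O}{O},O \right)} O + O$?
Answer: $\frac{425}{3678} - \frac{28 i \sqrt{55}}{1839} \approx 0.11555 - 0.11292 i$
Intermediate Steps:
$N{\left(O \right)} = O + O \sqrt{1 + O}$ ($N{\left(O \right)} = \sqrt{1 + O} O + O = O \sqrt{1 + O} + O = O + O \sqrt{1 + O}$)
$\frac{481 + N{\left(-56 \right)}}{3285 + 393} = \frac{481 - 56 \left(1 + \sqrt{1 - 56}\right)}{3285 + 393} = \frac{481 - 56 \left(1 + \sqrt{-55}\right)}{3678} = \left(481 - 56 \left(1 + i \sqrt{55}\right)\right) \frac{1}{3678} = \left(481 - \left(56 + 56 i \sqrt{55}\right)\right) \frac{1}{3678} = \left(425 - 56 i \sqrt{55}\right) \frac{1}{3678} = \frac{425}{3678} - \frac{28 i \sqrt{55}}{1839}$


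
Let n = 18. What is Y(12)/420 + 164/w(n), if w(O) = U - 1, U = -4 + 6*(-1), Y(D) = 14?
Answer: -4909/330 ≈ -14.876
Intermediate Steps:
U = -10 (U = -4 - 6 = -10)
w(O) = -11 (w(O) = -10 - 1 = -11)
Y(12)/420 + 164/w(n) = 14/420 + 164/(-11) = 14*(1/420) + 164*(-1/11) = 1/30 - 164/11 = -4909/330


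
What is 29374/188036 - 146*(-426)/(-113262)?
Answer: -697344089/1774777786 ≈ -0.39292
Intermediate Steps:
29374/188036 - 146*(-426)/(-113262) = 29374*(1/188036) + 62196*(-1/113262) = 14687/94018 - 10366/18877 = -697344089/1774777786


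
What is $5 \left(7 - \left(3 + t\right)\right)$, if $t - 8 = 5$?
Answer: $-45$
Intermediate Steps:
$t = 13$ ($t = 8 + 5 = 13$)
$5 \left(7 - \left(3 + t\right)\right) = 5 \left(7 - 16\right) = 5 \left(-9\right) = -45$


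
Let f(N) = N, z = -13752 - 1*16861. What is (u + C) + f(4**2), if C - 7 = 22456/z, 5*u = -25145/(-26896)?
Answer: 18487422905/823367248 ≈ 22.453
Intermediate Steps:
z = -30613 (z = -13752 - 16861 = -30613)
u = 5029/26896 (u = (-25145/(-26896))/5 = (-25145*(-1/26896))/5 = (1/5)*(25145/26896) = 5029/26896 ≈ 0.18698)
C = 191835/30613 (C = 7 + 22456/(-30613) = 7 + 22456*(-1/30613) = 7 - 22456/30613 = 191835/30613 ≈ 6.2665)
(u + C) + f(4**2) = (5029/26896 + 191835/30613) + 4**2 = 5313546937/823367248 + 16 = 18487422905/823367248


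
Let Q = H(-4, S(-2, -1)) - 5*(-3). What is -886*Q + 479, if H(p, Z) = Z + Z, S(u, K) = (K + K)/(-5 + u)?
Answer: -93221/7 ≈ -13317.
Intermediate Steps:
S(u, K) = 2*K/(-5 + u) (S(u, K) = (2*K)/(-5 + u) = 2*K/(-5 + u))
H(p, Z) = 2*Z
Q = 109/7 (Q = 2*(2*(-1)/(-5 - 2)) - 5*(-3) = 2*(2*(-1)/(-7)) + 15 = 2*(2*(-1)*(-⅐)) + 15 = 2*(2/7) + 15 = 4/7 + 15 = 109/7 ≈ 15.571)
-886*Q + 479 = -886*109/7 + 479 = -96574/7 + 479 = -93221/7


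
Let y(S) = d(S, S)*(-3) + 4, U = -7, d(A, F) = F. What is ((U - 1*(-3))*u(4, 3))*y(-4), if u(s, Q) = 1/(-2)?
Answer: 32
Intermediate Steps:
y(S) = 4 - 3*S (y(S) = S*(-3) + 4 = -3*S + 4 = 4 - 3*S)
u(s, Q) = -½ (u(s, Q) = 1*(-½) = -½)
((U - 1*(-3))*u(4, 3))*y(-4) = ((-7 - 1*(-3))*(-½))*(4 - 3*(-4)) = ((-7 + 3)*(-½))*(4 + 12) = -4*(-½)*16 = 2*16 = 32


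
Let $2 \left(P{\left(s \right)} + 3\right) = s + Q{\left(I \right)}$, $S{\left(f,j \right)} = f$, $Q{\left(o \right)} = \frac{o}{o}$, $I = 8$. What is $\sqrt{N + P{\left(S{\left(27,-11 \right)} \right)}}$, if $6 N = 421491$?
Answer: $\frac{\sqrt{281038}}{2} \approx 265.06$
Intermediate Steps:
$Q{\left(o \right)} = 1$
$P{\left(s \right)} = - \frac{5}{2} + \frac{s}{2}$ ($P{\left(s \right)} = -3 + \frac{s + 1}{2} = -3 + \frac{1 + s}{2} = -3 + \left(\frac{1}{2} + \frac{s}{2}\right) = - \frac{5}{2} + \frac{s}{2}$)
$N = \frac{140497}{2}$ ($N = \frac{1}{6} \cdot 421491 = \frac{140497}{2} \approx 70249.0$)
$\sqrt{N + P{\left(S{\left(27,-11 \right)} \right)}} = \sqrt{\frac{140497}{2} + \left(- \frac{5}{2} + \frac{1}{2} \cdot 27\right)} = \sqrt{\frac{140497}{2} + \left(- \frac{5}{2} + \frac{27}{2}\right)} = \sqrt{\frac{140497}{2} + 11} = \sqrt{\frac{140519}{2}} = \frac{\sqrt{281038}}{2}$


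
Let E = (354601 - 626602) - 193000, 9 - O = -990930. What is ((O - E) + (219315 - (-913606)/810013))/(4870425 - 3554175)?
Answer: 1356979241921/1066179611250 ≈ 1.2727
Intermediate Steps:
O = 990939 (O = 9 - 1*(-990930) = 9 + 990930 = 990939)
E = -465001 (E = -272001 - 193000 = -465001)
((O - E) + (219315 - (-913606)/810013))/(4870425 - 3554175) = ((990939 - 1*(-465001)) + (219315 - (-913606)/810013))/(4870425 - 3554175) = ((990939 + 465001) + (219315 - (-913606)/810013))/1316250 = (1455940 + (219315 - 1*(-913606/810013)))*(1/1316250) = (1455940 + (219315 + 913606/810013))*(1/1316250) = (1455940 + 177648914701/810013)*(1/1316250) = (1356979241921/810013)*(1/1316250) = 1356979241921/1066179611250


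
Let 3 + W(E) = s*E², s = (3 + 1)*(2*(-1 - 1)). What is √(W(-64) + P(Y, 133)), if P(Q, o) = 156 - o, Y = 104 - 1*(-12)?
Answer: 2*I*√16379 ≈ 255.96*I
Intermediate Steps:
Y = 116 (Y = 104 + 12 = 116)
s = -16 (s = 4*(2*(-2)) = 4*(-4) = -16)
W(E) = -3 - 16*E²
√(W(-64) + P(Y, 133)) = √((-3 - 16*(-64)²) + (156 - 1*133)) = √((-3 - 16*4096) + (156 - 133)) = √((-3 - 65536) + 23) = √(-65539 + 23) = √(-65516) = 2*I*√16379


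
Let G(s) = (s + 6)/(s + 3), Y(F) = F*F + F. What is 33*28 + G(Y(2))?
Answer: 2776/3 ≈ 925.33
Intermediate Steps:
Y(F) = F + F² (Y(F) = F² + F = F + F²)
G(s) = (6 + s)/(3 + s)
33*28 + G(Y(2)) = 33*28 + (6 + 2*(1 + 2))/(3 + 2*(1 + 2)) = 924 + (6 + 2*3)/(3 + 2*3) = 924 + (6 + 6)/(3 + 6) = 924 + 12/9 = 924 + (⅑)*12 = 924 + 4/3 = 2776/3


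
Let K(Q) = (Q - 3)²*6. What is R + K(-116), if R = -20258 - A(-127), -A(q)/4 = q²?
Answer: 129224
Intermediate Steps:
A(q) = -4*q²
R = 44258 (R = -20258 - (-4)*(-127)² = -20258 - (-4)*16129 = -20258 - 1*(-64516) = -20258 + 64516 = 44258)
K(Q) = 6*(-3 + Q)² (K(Q) = (-3 + Q)²*6 = 6*(-3 + Q)²)
R + K(-116) = 44258 + 6*(-3 - 116)² = 44258 + 6*(-119)² = 44258 + 6*14161 = 44258 + 84966 = 129224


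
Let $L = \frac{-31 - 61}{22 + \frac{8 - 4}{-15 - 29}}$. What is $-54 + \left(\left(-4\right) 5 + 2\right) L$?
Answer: $\frac{5202}{241} \approx 21.585$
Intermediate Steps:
$L = - \frac{1012}{241}$ ($L = - \frac{92}{22 + \frac{4}{-44}} = - \frac{92}{22 + 4 \left(- \frac{1}{44}\right)} = - \frac{92}{22 - \frac{1}{11}} = - \frac{92}{\frac{241}{11}} = \left(-92\right) \frac{11}{241} = - \frac{1012}{241} \approx -4.1992$)
$-54 + \left(\left(-4\right) 5 + 2\right) L = -54 + \left(\left(-4\right) 5 + 2\right) \left(- \frac{1012}{241}\right) = -54 + \left(-20 + 2\right) \left(- \frac{1012}{241}\right) = -54 - - \frac{18216}{241} = -54 + \frac{18216}{241} = \frac{5202}{241}$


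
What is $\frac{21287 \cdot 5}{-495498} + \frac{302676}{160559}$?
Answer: $\frac{132886255483}{79556663382} \approx 1.6703$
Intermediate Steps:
$\frac{21287 \cdot 5}{-495498} + \frac{302676}{160559} = 106435 \left(- \frac{1}{495498}\right) + 302676 \cdot \frac{1}{160559} = - \frac{106435}{495498} + \frac{302676}{160559} = \frac{132886255483}{79556663382}$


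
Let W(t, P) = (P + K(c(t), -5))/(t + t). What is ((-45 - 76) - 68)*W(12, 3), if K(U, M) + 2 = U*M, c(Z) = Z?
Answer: 3717/8 ≈ 464.63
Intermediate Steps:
K(U, M) = -2 + M*U (K(U, M) = -2 + U*M = -2 + M*U)
W(t, P) = (-2 + P - 5*t)/(2*t) (W(t, P) = (P + (-2 - 5*t))/(t + t) = (-2 + P - 5*t)/((2*t)) = (-2 + P - 5*t)*(1/(2*t)) = (-2 + P - 5*t)/(2*t))
((-45 - 76) - 68)*W(12, 3) = ((-45 - 76) - 68)*((½)*(-2 + 3 - 5*12)/12) = (-121 - 68)*((½)*(1/12)*(-2 + 3 - 60)) = -189*(-59)/(2*12) = -189*(-59/24) = 3717/8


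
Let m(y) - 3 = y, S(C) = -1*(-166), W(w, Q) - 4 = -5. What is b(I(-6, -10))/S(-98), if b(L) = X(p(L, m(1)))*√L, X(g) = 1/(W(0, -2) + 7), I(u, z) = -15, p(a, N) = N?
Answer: I*√15/996 ≈ 0.0038885*I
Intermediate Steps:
W(w, Q) = -1 (W(w, Q) = 4 - 5 = -1)
S(C) = 166
m(y) = 3 + y
X(g) = ⅙ (X(g) = 1/(-1 + 7) = 1/6 = ⅙)
b(L) = √L/6
b(I(-6, -10))/S(-98) = (√(-15)/6)/166 = ((I*√15)/6)*(1/166) = (I*√15/6)*(1/166) = I*√15/996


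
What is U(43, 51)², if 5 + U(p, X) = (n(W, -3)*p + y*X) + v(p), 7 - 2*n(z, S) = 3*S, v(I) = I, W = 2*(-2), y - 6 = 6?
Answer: 988036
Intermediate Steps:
y = 12 (y = 6 + 6 = 12)
W = -4
n(z, S) = 7/2 - 3*S/2
U(p, X) = -5 + 9*p + 12*X (U(p, X) = -5 + (((7/2 - 3/2*(-3))*p + 12*X) + p) = -5 + (((7/2 + 9/2)*p + 12*X) + p) = -5 + ((8*p + 12*X) + p) = -5 + (9*p + 12*X) = -5 + 9*p + 12*X)
U(43, 51)² = (-5 + 9*43 + 12*51)² = (-5 + 387 + 612)² = 994² = 988036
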